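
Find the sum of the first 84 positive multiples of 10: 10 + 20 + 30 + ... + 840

Factor out 10: = 10(1 + 2 + ... + 84) = 10 × n(n+1)/2
= 10 × 84×85/2
= 10 × 3570
= 35700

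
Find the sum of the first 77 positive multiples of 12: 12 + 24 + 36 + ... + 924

Factor out 12: = 12(1 + 2 + ... + 77) = 12 × n(n+1)/2
= 12 × 77×78/2
= 12 × 3003
= 36036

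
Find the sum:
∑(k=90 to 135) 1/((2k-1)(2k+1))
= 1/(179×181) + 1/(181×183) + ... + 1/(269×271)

Partial fractions: 1/((2k-1)(2k+1)) = (1/2)[1/(2k-1) - 1/(2k+1)]
The series telescopes:
= (1/2)[1/179 - 1/271]
= 46/48509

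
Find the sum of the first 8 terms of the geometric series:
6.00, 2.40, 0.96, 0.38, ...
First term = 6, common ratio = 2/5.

Sₙ = a(1 - rⁿ) / (1 - r)
S_8 = 6(1 - (2/5)^8) / (1 - (2/5))
S_8 = 6(1 - (256/390625)) / (3/5)
S_8 = 780738/78125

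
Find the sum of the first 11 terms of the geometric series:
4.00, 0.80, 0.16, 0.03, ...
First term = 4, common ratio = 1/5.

Sₙ = a(1 - rⁿ) / (1 - r)
S_11 = 4(1 - (1/5)^11) / (1 - (1/5))
S_11 = 4(1 - (1/48828125)) / (4/5)
S_11 = 48828124/9765625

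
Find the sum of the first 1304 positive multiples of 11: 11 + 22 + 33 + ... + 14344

Factor out 11: = 11(1 + 2 + ... + 1304) = 11 × n(n+1)/2
= 11 × 1304×1305/2
= 11 × 850860
= 9359460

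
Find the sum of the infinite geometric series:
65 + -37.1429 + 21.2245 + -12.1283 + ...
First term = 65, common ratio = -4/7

For |r| < 1, S = a / (1 - r)
S = 65 / (1 - (-4/7))
S = 65 / (11/7)
S = 455/11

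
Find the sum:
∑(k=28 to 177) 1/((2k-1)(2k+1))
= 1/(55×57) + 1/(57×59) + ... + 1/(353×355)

Partial fractions: 1/((2k-1)(2k+1)) = (1/2)[1/(2k-1) - 1/(2k+1)]
The series telescopes:
= (1/2)[1/55 - 1/355]
= 6/781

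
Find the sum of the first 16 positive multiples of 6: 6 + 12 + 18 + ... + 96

Factor out 6: = 6(1 + 2 + ... + 16) = 6 × n(n+1)/2
= 6 × 16×17/2
= 6 × 136
= 816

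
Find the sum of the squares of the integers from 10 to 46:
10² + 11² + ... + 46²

Use ∑_{k=1}^{n} k² = n(n+1)(2n+1)/6, then subtract the first 9 terms.
∑_{k=1}^{46} k² = 46×47×93/6 = 33511
∑_{k=1}^{9} k² = 9×10×19/6 = 285
∑_{k=10}^{46} k² = 33511 - 285 = 33226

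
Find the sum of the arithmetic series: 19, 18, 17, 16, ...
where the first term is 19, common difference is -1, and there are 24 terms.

Sₙ = n/2 × (first + last)
Last term = a + (n-1)d = 19 + (24-1)×(-1) = -4
S_24 = 24/2 × (19 + (-4))
S_24 = 24/2 × 15 = 180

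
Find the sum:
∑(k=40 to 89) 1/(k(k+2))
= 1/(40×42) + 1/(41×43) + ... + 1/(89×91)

Partial fractions: 1/(k(k+2)) = (1/2)[1/k - 1/(k+2)]
Telescoping leaves the first two and last two terms:
= (1/2)[1/40 + 1/41 - 1/90 - 1/91]
= 7331/537264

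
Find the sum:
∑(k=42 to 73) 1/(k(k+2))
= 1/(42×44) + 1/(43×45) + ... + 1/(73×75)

Partial fractions: 1/(k(k+2)) = (1/2)[1/k - 1/(k+2)]
Telescoping leaves the first two and last two terms:
= (1/2)[1/42 + 1/43 - 1/74 - 1/75]
= 8444/835275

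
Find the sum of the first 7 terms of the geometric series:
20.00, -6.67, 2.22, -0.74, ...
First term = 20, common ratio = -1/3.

Sₙ = a(1 - rⁿ) / (1 - r)
S_7 = 20(1 - (-1/3)^7) / (1 - (-1/3))
S_7 = 20(1 - (-1/2187)) / (4/3)
S_7 = 10940/729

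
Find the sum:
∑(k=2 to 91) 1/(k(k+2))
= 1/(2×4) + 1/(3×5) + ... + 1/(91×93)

Partial fractions: 1/(k(k+2)) = (1/2)[1/k - 1/(k+2)]
Telescoping leaves the first two and last two terms:
= (1/2)[1/2 + 1/3 - 1/92 - 1/93]
= 2315/5704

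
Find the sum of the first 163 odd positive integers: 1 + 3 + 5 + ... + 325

Sum of first n odd numbers = n²
= 163²
= 26569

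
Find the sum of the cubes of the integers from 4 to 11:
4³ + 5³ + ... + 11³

Use ∑_{k=1}^{n} k³ = [n(n+1)/2]², then subtract the first 3 terms.
∑_{k=1}^{11} k³ = [11×12/2]² = 66² = 4356
∑_{k=1}^{3} k³ = [3×4/2]² = 6² = 36
∑_{k=4}^{11} k³ = 4356 - 36 = 4320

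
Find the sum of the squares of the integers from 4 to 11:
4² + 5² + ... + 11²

Use ∑_{k=1}^{n} k² = n(n+1)(2n+1)/6, then subtract the first 3 terms.
∑_{k=1}^{11} k² = 11×12×23/6 = 506
∑_{k=1}^{3} k² = 3×4×7/6 = 14
∑_{k=4}^{11} k² = 506 - 14 = 492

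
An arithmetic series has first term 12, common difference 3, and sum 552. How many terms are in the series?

Using S = n/2 × [2a + (n-1)d]
552 = n/2 × [2(12) + (n-1)(3)]
552 = n/2 × [24 + 3n - 3]
1104 = n × [21 + 3n]
3n² + (21)n - 1104 = 0
Discriminant: Δ = (21)² - 4(3)(-1104) = 441 + 13248 = 13689
√Δ = 117
n = [-(21) + √Δ] / (2·3) = (-21 + 117) / 6 = 96 / 6 = 16
(The negative root is discarded since n must be a positive integer.)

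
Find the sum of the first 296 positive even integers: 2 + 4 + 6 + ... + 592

Sum of first n even numbers = n(n+1)
= 296×297
= 87912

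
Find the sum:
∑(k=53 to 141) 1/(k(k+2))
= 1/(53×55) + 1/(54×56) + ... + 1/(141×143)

Partial fractions: 1/(k(k+2)) = (1/2)[1/k - 1/(k+2)]
Telescoping leaves the first two and last two terms:
= (1/2)[1/53 + 1/54 - 1/142 - 1/143]
= 169634/14528943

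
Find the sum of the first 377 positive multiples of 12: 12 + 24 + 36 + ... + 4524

Factor out 12: = 12(1 + 2 + ... + 377) = 12 × n(n+1)/2
= 12 × 377×378/2
= 12 × 71253
= 855036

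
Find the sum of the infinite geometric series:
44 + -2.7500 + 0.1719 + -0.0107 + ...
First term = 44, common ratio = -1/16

For |r| < 1, S = a / (1 - r)
S = 44 / (1 - (-1/16))
S = 44 / (17/16)
S = 704/17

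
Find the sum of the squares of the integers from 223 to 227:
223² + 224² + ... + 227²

Use ∑_{k=1}^{n} k² = n(n+1)(2n+1)/6, then subtract the first 222 terms.
∑_{k=1}^{227} k² = 227×228×455/6 = 3924830
∑_{k=1}^{222} k² = 222×223×445/6 = 3671695
∑_{k=223}^{227} k² = 3924830 - 3671695 = 253135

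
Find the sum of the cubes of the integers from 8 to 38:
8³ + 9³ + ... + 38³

Use ∑_{k=1}^{n} k³ = [n(n+1)/2]², then subtract the first 7 terms.
∑_{k=1}^{38} k³ = [38×39/2]² = 741² = 549081
∑_{k=1}^{7} k³ = [7×8/2]² = 28² = 784
∑_{k=8}^{38} k³ = 549081 - 784 = 548297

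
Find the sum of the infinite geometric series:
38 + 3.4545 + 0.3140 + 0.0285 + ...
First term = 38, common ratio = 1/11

For |r| < 1, S = a / (1 - r)
S = 38 / (1 - (1/11))
S = 38 / (10/11)
S = 209/5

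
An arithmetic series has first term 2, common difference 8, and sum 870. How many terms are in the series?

Using S = n/2 × [2a + (n-1)d]
870 = n/2 × [2(2) + (n-1)(8)]
870 = n/2 × [4 + 8n - 8]
1740 = n × [-4 + 8n]
8n² + (-4)n - 1740 = 0
Discriminant: Δ = (-4)² - 4(8)(-1740) = 16 + 55680 = 55696
√Δ = 236
n = [-(-4) + √Δ] / (2·8) = (4 + 236) / 16 = 240 / 16 = 15
(The negative root is discarded since n must be a positive integer.)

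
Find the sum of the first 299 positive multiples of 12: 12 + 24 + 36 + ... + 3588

Factor out 12: = 12(1 + 2 + ... + 299) = 12 × n(n+1)/2
= 12 × 299×300/2
= 12 × 44850
= 538200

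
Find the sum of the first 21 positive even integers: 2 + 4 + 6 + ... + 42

Sum of first n even numbers = n(n+1)
= 21×22
= 462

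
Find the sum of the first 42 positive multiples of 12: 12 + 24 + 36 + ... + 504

Factor out 12: = 12(1 + 2 + ... + 42) = 12 × n(n+1)/2
= 12 × 42×43/2
= 12 × 903
= 10836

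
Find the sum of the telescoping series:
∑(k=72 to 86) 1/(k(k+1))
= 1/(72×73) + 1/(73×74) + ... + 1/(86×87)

Partial fractions: 1/(k(k+1)) = 1/k - 1/(k+1)
The series telescopes:
= (1/72 - 1/73) + (1/73 - 1/74) + ... + (1/86 - 1/87)
= 1/72 - 1/87
= 5/2088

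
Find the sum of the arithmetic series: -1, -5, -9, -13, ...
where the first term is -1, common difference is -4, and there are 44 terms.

Sₙ = n/2 × (first + last)
Last term = a + (n-1)d = -1 + (44-1)×(-4) = -173
S_44 = 44/2 × (-1 + (-173))
S_44 = 44/2 × (-174) = -3828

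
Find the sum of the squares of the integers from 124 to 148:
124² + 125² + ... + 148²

Use ∑_{k=1}^{n} k² = n(n+1)(2n+1)/6, then subtract the first 123 terms.
∑_{k=1}^{148} k² = 148×149×297/6 = 1091574
∑_{k=1}^{123} k² = 123×124×247/6 = 627874
∑_{k=124}^{148} k² = 1091574 - 627874 = 463700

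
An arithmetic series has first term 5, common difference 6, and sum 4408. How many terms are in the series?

Using S = n/2 × [2a + (n-1)d]
4408 = n/2 × [2(5) + (n-1)(6)]
4408 = n/2 × [10 + 6n - 6]
8816 = n × [4 + 6n]
6n² + (4)n - 8816 = 0
Discriminant: Δ = (4)² - 4(6)(-8816) = 16 + 211584 = 211600
√Δ = 460
n = [-(4) + √Δ] / (2·6) = (-4 + 460) / 12 = 456 / 12 = 38
(The negative root is discarded since n must be a positive integer.)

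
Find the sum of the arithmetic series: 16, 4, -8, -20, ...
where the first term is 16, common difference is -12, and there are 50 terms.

Sₙ = n/2 × (first + last)
Last term = a + (n-1)d = 16 + (50-1)×(-12) = -572
S_50 = 50/2 × (16 + (-572))
S_50 = 50/2 × (-556) = -13900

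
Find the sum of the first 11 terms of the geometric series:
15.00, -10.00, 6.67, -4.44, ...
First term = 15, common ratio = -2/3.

Sₙ = a(1 - rⁿ) / (1 - r)
S_11 = 15(1 - (-2/3)^11) / (1 - (-2/3))
S_11 = 15(1 - (-2048/177147)) / (5/3)
S_11 = 179195/19683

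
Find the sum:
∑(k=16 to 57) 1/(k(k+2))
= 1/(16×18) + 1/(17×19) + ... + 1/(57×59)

Partial fractions: 1/(k(k+2)) = (1/2)[1/k - 1/(k+2)]
Telescoping leaves the first two and last two terms:
= (1/2)[1/16 + 1/17 - 1/58 - 1/59]
= 40551/930784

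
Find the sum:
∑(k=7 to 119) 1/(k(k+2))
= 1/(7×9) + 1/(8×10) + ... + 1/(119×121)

Partial fractions: 1/(k(k+2)) = (1/2)[1/k - 1/(k+2)]
Telescoping leaves the first two and last two terms:
= (1/2)[1/7 + 1/8 - 1/120 - 1/121]
= 12769/101640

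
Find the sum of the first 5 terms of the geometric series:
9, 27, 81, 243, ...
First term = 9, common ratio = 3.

Sₙ = a(1 - rⁿ) / (1 - r)
S_5 = 9(1 - 3^5) / (1 - 3)
S_5 = 9(1 - 243) / (-2)
S_5 = 1089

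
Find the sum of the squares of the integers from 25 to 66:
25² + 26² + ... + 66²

Use ∑_{k=1}^{n} k² = n(n+1)(2n+1)/6, then subtract the first 24 terms.
∑_{k=1}^{66} k² = 66×67×133/6 = 98021
∑_{k=1}^{24} k² = 24×25×49/6 = 4900
∑_{k=25}^{66} k² = 98021 - 4900 = 93121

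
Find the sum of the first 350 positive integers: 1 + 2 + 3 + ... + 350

Formula: ∑k = n(n+1)/2
= 350×351/2
= 122850/2
= 61425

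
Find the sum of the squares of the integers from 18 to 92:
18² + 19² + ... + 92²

Use ∑_{k=1}^{n} k² = n(n+1)(2n+1)/6, then subtract the first 17 terms.
∑_{k=1}^{92} k² = 92×93×185/6 = 263810
∑_{k=1}^{17} k² = 17×18×35/6 = 1785
∑_{k=18}^{92} k² = 263810 - 1785 = 262025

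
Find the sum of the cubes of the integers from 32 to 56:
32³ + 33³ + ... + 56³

Use ∑_{k=1}^{n} k³ = [n(n+1)/2]², then subtract the first 31 terms.
∑_{k=1}^{56} k³ = [56×57/2]² = 1596² = 2547216
∑_{k=1}^{31} k³ = [31×32/2]² = 496² = 246016
∑_{k=32}^{56} k³ = 2547216 - 246016 = 2301200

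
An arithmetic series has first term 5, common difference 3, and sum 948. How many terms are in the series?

Using S = n/2 × [2a + (n-1)d]
948 = n/2 × [2(5) + (n-1)(3)]
948 = n/2 × [10 + 3n - 3]
1896 = n × [7 + 3n]
3n² + (7)n - 1896 = 0
Discriminant: Δ = (7)² - 4(3)(-1896) = 49 + 22752 = 22801
√Δ = 151
n = [-(7) + √Δ] / (2·3) = (-7 + 151) / 6 = 144 / 6 = 24
(The negative root is discarded since n must be a positive integer.)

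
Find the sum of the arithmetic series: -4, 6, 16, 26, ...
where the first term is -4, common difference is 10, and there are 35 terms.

Sₙ = n/2 × (first + last)
Last term = a + (n-1)d = -4 + (35-1)×10 = 336
S_35 = 35/2 × (-4 + 336)
S_35 = 35/2 × 332 = 5810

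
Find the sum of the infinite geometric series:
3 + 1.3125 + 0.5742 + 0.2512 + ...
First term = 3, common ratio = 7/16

For |r| < 1, S = a / (1 - r)
S = 3 / (1 - (7/16))
S = 3 / (9/16)
S = 16/3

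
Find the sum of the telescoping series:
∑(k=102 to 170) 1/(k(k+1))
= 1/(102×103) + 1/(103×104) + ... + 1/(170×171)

Partial fractions: 1/(k(k+1)) = 1/k - 1/(k+1)
The series telescopes:
= (1/102 - 1/103) + (1/103 - 1/104) + ... + (1/170 - 1/171)
= 1/102 - 1/171
= 23/5814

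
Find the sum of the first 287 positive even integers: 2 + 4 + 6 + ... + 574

Sum of first n even numbers = n(n+1)
= 287×288
= 82656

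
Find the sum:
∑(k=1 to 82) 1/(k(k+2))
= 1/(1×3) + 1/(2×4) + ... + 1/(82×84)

Partial fractions: 1/(k(k+2)) = (1/2)[1/k - 1/(k+2)]
Telescoping leaves the first two and last two terms:
= (1/2)[1/1 + 1/2 - 1/83 - 1/84]
= 10291/13944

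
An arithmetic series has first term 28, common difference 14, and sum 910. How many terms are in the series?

Using S = n/2 × [2a + (n-1)d]
910 = n/2 × [2(28) + (n-1)(14)]
910 = n/2 × [56 + 14n - 14]
1820 = n × [42 + 14n]
14n² + (42)n - 1820 = 0
Discriminant: Δ = (42)² - 4(14)(-1820) = 1764 + 101920 = 103684
√Δ = 322
n = [-(42) + √Δ] / (2·14) = (-42 + 322) / 28 = 280 / 28 = 10
(The negative root is discarded since n must be a positive integer.)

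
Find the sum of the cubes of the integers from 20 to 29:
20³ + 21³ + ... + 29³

Use ∑_{k=1}^{n} k³ = [n(n+1)/2]², then subtract the first 19 terms.
∑_{k=1}^{29} k³ = [29×30/2]² = 435² = 189225
∑_{k=1}^{19} k³ = [19×20/2]² = 190² = 36100
∑_{k=20}^{29} k³ = 189225 - 36100 = 153125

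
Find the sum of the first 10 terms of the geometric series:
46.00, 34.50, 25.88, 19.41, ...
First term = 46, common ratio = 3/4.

Sₙ = a(1 - rⁿ) / (1 - r)
S_10 = 46(1 - (3/4)^10) / (1 - (3/4))
S_10 = 46(1 - (59049/1048576)) / (1/4)
S_10 = 22759121/131072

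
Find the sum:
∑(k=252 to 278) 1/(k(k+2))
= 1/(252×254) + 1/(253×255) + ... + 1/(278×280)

Partial fractions: 1/(k(k+2)) = (1/2)[1/k - 1/(k+2)]
Telescoping leaves the first two and last two terms:
= (1/2)[1/252 + 1/253 - 1/279 - 1/280]
= 5041/13176240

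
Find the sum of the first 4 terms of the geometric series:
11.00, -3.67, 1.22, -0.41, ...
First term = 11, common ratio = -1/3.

Sₙ = a(1 - rⁿ) / (1 - r)
S_4 = 11(1 - (-1/3)^4) / (1 - (-1/3))
S_4 = 11(1 - (1/81)) / (4/3)
S_4 = 220/27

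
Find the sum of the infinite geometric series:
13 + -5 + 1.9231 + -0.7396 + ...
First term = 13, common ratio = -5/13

For |r| < 1, S = a / (1 - r)
S = 13 / (1 - (-5/13))
S = 13 / (18/13)
S = 169/18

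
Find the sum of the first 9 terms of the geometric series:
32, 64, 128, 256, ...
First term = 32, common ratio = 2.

Sₙ = a(1 - rⁿ) / (1 - r)
S_9 = 32(1 - 2^9) / (1 - 2)
S_9 = 32(1 - 512) / (-1)
S_9 = 16352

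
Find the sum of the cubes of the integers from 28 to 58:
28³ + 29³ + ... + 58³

Use ∑_{k=1}^{n} k³ = [n(n+1)/2]², then subtract the first 27 terms.
∑_{k=1}^{58} k³ = [58×59/2]² = 1711² = 2927521
∑_{k=1}^{27} k³ = [27×28/2]² = 378² = 142884
∑_{k=28}^{58} k³ = 2927521 - 142884 = 2784637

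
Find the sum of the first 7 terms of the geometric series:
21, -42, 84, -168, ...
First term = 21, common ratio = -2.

Sₙ = a(1 - rⁿ) / (1 - r)
S_7 = 21(1 - (-2)^7) / (1 - (-2))
S_7 = 21(1 - (-128)) / (3)
S_7 = 903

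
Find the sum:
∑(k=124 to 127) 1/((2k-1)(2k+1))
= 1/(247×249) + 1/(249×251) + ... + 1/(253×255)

Partial fractions: 1/((2k-1)(2k+1)) = (1/2)[1/(2k-1) - 1/(2k+1)]
The series telescopes:
= (1/2)[1/247 - 1/255]
= 4/62985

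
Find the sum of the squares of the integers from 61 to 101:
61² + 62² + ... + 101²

Use ∑_{k=1}^{n} k² = n(n+1)(2n+1)/6, then subtract the first 60 terms.
∑_{k=1}^{101} k² = 101×102×203/6 = 348551
∑_{k=1}^{60} k² = 60×61×121/6 = 73810
∑_{k=61}^{101} k² = 348551 - 73810 = 274741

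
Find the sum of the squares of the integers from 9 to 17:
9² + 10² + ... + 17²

Use ∑_{k=1}^{n} k² = n(n+1)(2n+1)/6, then subtract the first 8 terms.
∑_{k=1}^{17} k² = 17×18×35/6 = 1785
∑_{k=1}^{8} k² = 8×9×17/6 = 204
∑_{k=9}^{17} k² = 1785 - 204 = 1581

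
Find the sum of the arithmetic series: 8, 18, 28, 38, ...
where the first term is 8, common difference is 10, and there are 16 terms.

Sₙ = n/2 × (first + last)
Last term = a + (n-1)d = 8 + (16-1)×10 = 158
S_16 = 16/2 × (8 + 158)
S_16 = 16/2 × 166 = 1328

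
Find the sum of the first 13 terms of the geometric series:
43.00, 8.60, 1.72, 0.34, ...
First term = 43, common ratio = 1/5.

Sₙ = a(1 - rⁿ) / (1 - r)
S_13 = 43(1 - (1/5)^13) / (1 - (1/5))
S_13 = 43(1 - (1/1220703125)) / (4/5)
S_13 = 13122558583/244140625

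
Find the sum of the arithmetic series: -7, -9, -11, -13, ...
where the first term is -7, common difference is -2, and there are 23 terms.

Sₙ = n/2 × (first + last)
Last term = a + (n-1)d = -7 + (23-1)×(-2) = -51
S_23 = 23/2 × (-7 + (-51))
S_23 = 23/2 × (-58) = -667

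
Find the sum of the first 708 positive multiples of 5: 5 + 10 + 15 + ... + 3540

Factor out 5: = 5(1 + 2 + ... + 708) = 5 × n(n+1)/2
= 5 × 708×709/2
= 5 × 250986
= 1254930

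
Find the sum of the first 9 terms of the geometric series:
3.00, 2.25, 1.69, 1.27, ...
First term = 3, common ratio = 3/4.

Sₙ = a(1 - rⁿ) / (1 - r)
S_9 = 3(1 - (3/4)^9) / (1 - (3/4))
S_9 = 3(1 - (19683/262144)) / (1/4)
S_9 = 727383/65536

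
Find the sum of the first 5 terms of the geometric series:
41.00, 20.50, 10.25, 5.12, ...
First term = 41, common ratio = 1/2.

Sₙ = a(1 - rⁿ) / (1 - r)
S_5 = 41(1 - (1/2)^5) / (1 - (1/2))
S_5 = 41(1 - (1/32)) / (1/2)
S_5 = 1271/16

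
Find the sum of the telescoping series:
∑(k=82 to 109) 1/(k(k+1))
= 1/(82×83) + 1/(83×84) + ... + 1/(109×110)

Partial fractions: 1/(k(k+1)) = 1/k - 1/(k+1)
The series telescopes:
= (1/82 - 1/83) + (1/83 - 1/84) + ... + (1/109 - 1/110)
= 1/82 - 1/110
= 7/2255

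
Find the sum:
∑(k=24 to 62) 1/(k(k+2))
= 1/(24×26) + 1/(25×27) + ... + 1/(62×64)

Partial fractions: 1/(k(k+2)) = (1/2)[1/k - 1/(k+2)]
Telescoping leaves the first two and last two terms:
= (1/2)[1/24 + 1/25 - 1/63 - 1/64]
= 5057/201600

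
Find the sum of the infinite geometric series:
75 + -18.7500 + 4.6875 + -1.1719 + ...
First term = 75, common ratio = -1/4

For |r| < 1, S = a / (1 - r)
S = 75 / (1 - (-1/4))
S = 75 / (5/4)
S = 60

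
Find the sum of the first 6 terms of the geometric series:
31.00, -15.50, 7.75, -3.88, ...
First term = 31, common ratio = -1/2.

Sₙ = a(1 - rⁿ) / (1 - r)
S_6 = 31(1 - (-1/2)^6) / (1 - (-1/2))
S_6 = 31(1 - (1/64)) / (3/2)
S_6 = 651/32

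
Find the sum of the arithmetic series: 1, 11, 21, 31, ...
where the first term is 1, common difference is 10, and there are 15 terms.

Sₙ = n/2 × (first + last)
Last term = a + (n-1)d = 1 + (15-1)×10 = 141
S_15 = 15/2 × (1 + 141)
S_15 = 15/2 × 142 = 1065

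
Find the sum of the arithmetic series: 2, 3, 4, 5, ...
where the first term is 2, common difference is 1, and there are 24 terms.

Sₙ = n/2 × (first + last)
Last term = a + (n-1)d = 2 + (24-1)×1 = 25
S_24 = 24/2 × (2 + 25)
S_24 = 24/2 × 27 = 324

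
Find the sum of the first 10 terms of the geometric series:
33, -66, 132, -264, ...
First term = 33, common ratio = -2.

Sₙ = a(1 - rⁿ) / (1 - r)
S_10 = 33(1 - (-2)^10) / (1 - (-2))
S_10 = 33(1 - 1024) / (3)
S_10 = -11253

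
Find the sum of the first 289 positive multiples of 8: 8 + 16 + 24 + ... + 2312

Factor out 8: = 8(1 + 2 + ... + 289) = 8 × n(n+1)/2
= 8 × 289×290/2
= 8 × 41905
= 335240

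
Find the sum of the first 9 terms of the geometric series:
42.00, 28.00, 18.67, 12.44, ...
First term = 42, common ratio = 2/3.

Sₙ = a(1 - rⁿ) / (1 - r)
S_9 = 42(1 - (2/3)^9) / (1 - (2/3))
S_9 = 42(1 - (512/19683)) / (1/3)
S_9 = 268394/2187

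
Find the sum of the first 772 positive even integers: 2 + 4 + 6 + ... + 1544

Sum of first n even numbers = n(n+1)
= 772×773
= 596756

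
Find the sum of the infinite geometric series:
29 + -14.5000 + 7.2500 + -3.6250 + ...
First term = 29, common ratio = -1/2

For |r| < 1, S = a / (1 - r)
S = 29 / (1 - (-1/2))
S = 29 / (3/2)
S = 58/3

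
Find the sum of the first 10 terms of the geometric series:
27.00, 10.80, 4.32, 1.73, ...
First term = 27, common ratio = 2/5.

Sₙ = a(1 - rⁿ) / (1 - r)
S_10 = 27(1 - (2/5)^10) / (1 - (2/5))
S_10 = 27(1 - (1024/9765625)) / (3/5)
S_10 = 87881409/1953125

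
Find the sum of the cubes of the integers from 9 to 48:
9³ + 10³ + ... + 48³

Use ∑_{k=1}^{n} k³ = [n(n+1)/2]², then subtract the first 8 terms.
∑_{k=1}^{48} k³ = [48×49/2]² = 1176² = 1382976
∑_{k=1}^{8} k³ = [8×9/2]² = 36² = 1296
∑_{k=9}^{48} k³ = 1382976 - 1296 = 1381680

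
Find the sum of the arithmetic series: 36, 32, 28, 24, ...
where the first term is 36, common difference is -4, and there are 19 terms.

Sₙ = n/2 × (first + last)
Last term = a + (n-1)d = 36 + (19-1)×(-4) = -36
S_19 = 19/2 × (36 + (-36))
S_19 = 19/2 × 0 = 0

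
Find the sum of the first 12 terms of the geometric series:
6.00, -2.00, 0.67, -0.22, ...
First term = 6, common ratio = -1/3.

Sₙ = a(1 - rⁿ) / (1 - r)
S_12 = 6(1 - (-1/3)^12) / (1 - (-1/3))
S_12 = 6(1 - (1/531441)) / (4/3)
S_12 = 265720/59049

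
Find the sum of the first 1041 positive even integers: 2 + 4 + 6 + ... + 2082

Sum of first n even numbers = n(n+1)
= 1041×1042
= 1084722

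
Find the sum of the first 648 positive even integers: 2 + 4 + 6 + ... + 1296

Sum of first n even numbers = n(n+1)
= 648×649
= 420552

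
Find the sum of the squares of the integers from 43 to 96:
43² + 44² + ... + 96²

Use ∑_{k=1}^{n} k² = n(n+1)(2n+1)/6, then subtract the first 42 terms.
∑_{k=1}^{96} k² = 96×97×193/6 = 299536
∑_{k=1}^{42} k² = 42×43×85/6 = 25585
∑_{k=43}^{96} k² = 299536 - 25585 = 273951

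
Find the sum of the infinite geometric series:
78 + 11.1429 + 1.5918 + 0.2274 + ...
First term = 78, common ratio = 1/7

For |r| < 1, S = a / (1 - r)
S = 78 / (1 - (1/7))
S = 78 / (6/7)
S = 91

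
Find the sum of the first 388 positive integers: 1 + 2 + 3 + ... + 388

Formula: ∑k = n(n+1)/2
= 388×389/2
= 150932/2
= 75466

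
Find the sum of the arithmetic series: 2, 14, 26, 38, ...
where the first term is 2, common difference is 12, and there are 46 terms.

Sₙ = n/2 × (first + last)
Last term = a + (n-1)d = 2 + (46-1)×12 = 542
S_46 = 46/2 × (2 + 542)
S_46 = 46/2 × 544 = 12512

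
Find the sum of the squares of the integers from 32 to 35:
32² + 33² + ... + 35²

Use ∑_{k=1}^{n} k² = n(n+1)(2n+1)/6, then subtract the first 31 terms.
∑_{k=1}^{35} k² = 35×36×71/6 = 14910
∑_{k=1}^{31} k² = 31×32×63/6 = 10416
∑_{k=32}^{35} k² = 14910 - 10416 = 4494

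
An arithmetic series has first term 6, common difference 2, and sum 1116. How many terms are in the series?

Using S = n/2 × [2a + (n-1)d]
1116 = n/2 × [2(6) + (n-1)(2)]
1116 = n/2 × [12 + 2n - 2]
2232 = n × [10 + 2n]
2n² + (10)n - 2232 = 0
Discriminant: Δ = (10)² - 4(2)(-2232) = 100 + 17856 = 17956
√Δ = 134
n = [-(10) + √Δ] / (2·2) = (-10 + 134) / 4 = 124 / 4 = 31
(The negative root is discarded since n must be a positive integer.)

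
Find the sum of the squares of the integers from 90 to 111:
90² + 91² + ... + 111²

Use ∑_{k=1}^{n} k² = n(n+1)(2n+1)/6, then subtract the first 89 terms.
∑_{k=1}^{111} k² = 111×112×223/6 = 462056
∑_{k=1}^{89} k² = 89×90×179/6 = 238965
∑_{k=90}^{111} k² = 462056 - 238965 = 223091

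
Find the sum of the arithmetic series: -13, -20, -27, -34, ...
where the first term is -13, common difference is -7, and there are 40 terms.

Sₙ = n/2 × (first + last)
Last term = a + (n-1)d = -13 + (40-1)×(-7) = -286
S_40 = 40/2 × (-13 + (-286))
S_40 = 40/2 × (-299) = -5980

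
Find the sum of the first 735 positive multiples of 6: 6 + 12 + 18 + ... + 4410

Factor out 6: = 6(1 + 2 + ... + 735) = 6 × n(n+1)/2
= 6 × 735×736/2
= 6 × 270480
= 1622880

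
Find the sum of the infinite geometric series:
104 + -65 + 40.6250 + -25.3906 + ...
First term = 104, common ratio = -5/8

For |r| < 1, S = a / (1 - r)
S = 104 / (1 - (-5/8))
S = 104 / (13/8)
S = 64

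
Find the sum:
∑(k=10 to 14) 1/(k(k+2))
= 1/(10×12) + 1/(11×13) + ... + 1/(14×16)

Partial fractions: 1/(k(k+2)) = (1/2)[1/k - 1/(k+2)]
Telescoping leaves the first two and last two terms:
= (1/2)[1/10 + 1/11 - 1/15 - 1/16]
= 163/5280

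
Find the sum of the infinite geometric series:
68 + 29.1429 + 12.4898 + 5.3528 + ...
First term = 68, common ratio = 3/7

For |r| < 1, S = a / (1 - r)
S = 68 / (1 - (3/7))
S = 68 / (4/7)
S = 119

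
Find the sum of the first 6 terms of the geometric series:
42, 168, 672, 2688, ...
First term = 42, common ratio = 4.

Sₙ = a(1 - rⁿ) / (1 - r)
S_6 = 42(1 - 4^6) / (1 - 4)
S_6 = 42(1 - 4096) / (-3)
S_6 = 57330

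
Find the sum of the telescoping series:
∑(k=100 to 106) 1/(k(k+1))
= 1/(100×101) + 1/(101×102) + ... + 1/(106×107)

Partial fractions: 1/(k(k+1)) = 1/k - 1/(k+1)
The series telescopes:
= (1/100 - 1/101) + (1/101 - 1/102) + ... + (1/106 - 1/107)
= 1/100 - 1/107
= 7/10700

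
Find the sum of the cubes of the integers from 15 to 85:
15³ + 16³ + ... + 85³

Use ∑_{k=1}^{n} k³ = [n(n+1)/2]², then subtract the first 14 terms.
∑_{k=1}^{85} k³ = [85×86/2]² = 3655² = 13359025
∑_{k=1}^{14} k³ = [14×15/2]² = 105² = 11025
∑_{k=15}^{85} k³ = 13359025 - 11025 = 13348000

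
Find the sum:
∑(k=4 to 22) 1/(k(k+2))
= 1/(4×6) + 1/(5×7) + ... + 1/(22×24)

Partial fractions: 1/(k(k+2)) = (1/2)[1/k - 1/(k+2)]
Telescoping leaves the first two and last two terms:
= (1/2)[1/4 + 1/5 - 1/23 - 1/24]
= 1007/5520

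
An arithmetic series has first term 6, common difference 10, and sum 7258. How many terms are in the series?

Using S = n/2 × [2a + (n-1)d]
7258 = n/2 × [2(6) + (n-1)(10)]
7258 = n/2 × [12 + 10n - 10]
14516 = n × [2 + 10n]
10n² + (2)n - 14516 = 0
Discriminant: Δ = (2)² - 4(10)(-14516) = 4 + 580640 = 580644
√Δ = 762
n = [-(2) + √Δ] / (2·10) = (-2 + 762) / 20 = 760 / 20 = 38
(The negative root is discarded since n must be a positive integer.)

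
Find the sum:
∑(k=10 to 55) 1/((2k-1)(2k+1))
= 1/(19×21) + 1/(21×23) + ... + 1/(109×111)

Partial fractions: 1/((2k-1)(2k+1)) = (1/2)[1/(2k-1) - 1/(2k+1)]
The series telescopes:
= (1/2)[1/19 - 1/111]
= 46/2109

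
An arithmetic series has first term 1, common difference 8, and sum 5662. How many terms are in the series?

Using S = n/2 × [2a + (n-1)d]
5662 = n/2 × [2(1) + (n-1)(8)]
5662 = n/2 × [2 + 8n - 8]
11324 = n × [-6 + 8n]
8n² + (-6)n - 11324 = 0
Discriminant: Δ = (-6)² - 4(8)(-11324) = 36 + 362368 = 362404
√Δ = 602
n = [-(-6) + √Δ] / (2·8) = (6 + 602) / 16 = 608 / 16 = 38
(The negative root is discarded since n must be a positive integer.)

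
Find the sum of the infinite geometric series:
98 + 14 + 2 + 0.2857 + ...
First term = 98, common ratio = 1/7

For |r| < 1, S = a / (1 - r)
S = 98 / (1 - (1/7))
S = 98 / (6/7)
S = 343/3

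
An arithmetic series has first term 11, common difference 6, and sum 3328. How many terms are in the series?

Using S = n/2 × [2a + (n-1)d]
3328 = n/2 × [2(11) + (n-1)(6)]
3328 = n/2 × [22 + 6n - 6]
6656 = n × [16 + 6n]
6n² + (16)n - 6656 = 0
Discriminant: Δ = (16)² - 4(6)(-6656) = 256 + 159744 = 160000
√Δ = 400
n = [-(16) + √Δ] / (2·6) = (-16 + 400) / 12 = 384 / 12 = 32
(The negative root is discarded since n must be a positive integer.)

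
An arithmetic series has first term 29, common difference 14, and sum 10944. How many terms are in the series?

Using S = n/2 × [2a + (n-1)d]
10944 = n/2 × [2(29) + (n-1)(14)]
10944 = n/2 × [58 + 14n - 14]
21888 = n × [44 + 14n]
14n² + (44)n - 21888 = 0
Discriminant: Δ = (44)² - 4(14)(-21888) = 1936 + 1225728 = 1227664
√Δ = 1108
n = [-(44) + √Δ] / (2·14) = (-44 + 1108) / 28 = 1064 / 28 = 38
(The negative root is discarded since n must be a positive integer.)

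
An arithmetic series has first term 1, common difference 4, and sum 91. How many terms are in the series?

Using S = n/2 × [2a + (n-1)d]
91 = n/2 × [2(1) + (n-1)(4)]
91 = n/2 × [2 + 4n - 4]
182 = n × [-2 + 4n]
4n² + (-2)n - 182 = 0
Discriminant: Δ = (-2)² - 4(4)(-182) = 4 + 2912 = 2916
√Δ = 54
n = [-(-2) + √Δ] / (2·4) = (2 + 54) / 8 = 56 / 8 = 7
(The negative root is discarded since n must be a positive integer.)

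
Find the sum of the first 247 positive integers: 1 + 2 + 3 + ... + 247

Formula: ∑k = n(n+1)/2
= 247×248/2
= 61256/2
= 30628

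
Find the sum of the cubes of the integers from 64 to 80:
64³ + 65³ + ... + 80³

Use ∑_{k=1}^{n} k³ = [n(n+1)/2]², then subtract the first 63 terms.
∑_{k=1}^{80} k³ = [80×81/2]² = 3240² = 10497600
∑_{k=1}^{63} k³ = [63×64/2]² = 2016² = 4064256
∑_{k=64}^{80} k³ = 10497600 - 4064256 = 6433344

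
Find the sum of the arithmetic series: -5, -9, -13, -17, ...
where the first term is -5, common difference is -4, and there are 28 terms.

Sₙ = n/2 × (first + last)
Last term = a + (n-1)d = -5 + (28-1)×(-4) = -113
S_28 = 28/2 × (-5 + (-113))
S_28 = 28/2 × (-118) = -1652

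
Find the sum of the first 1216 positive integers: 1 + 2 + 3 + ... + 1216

Formula: ∑k = n(n+1)/2
= 1216×1217/2
= 1479872/2
= 739936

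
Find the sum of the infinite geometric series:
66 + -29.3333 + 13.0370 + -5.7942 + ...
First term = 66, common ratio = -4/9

For |r| < 1, S = a / (1 - r)
S = 66 / (1 - (-4/9))
S = 66 / (13/9)
S = 594/13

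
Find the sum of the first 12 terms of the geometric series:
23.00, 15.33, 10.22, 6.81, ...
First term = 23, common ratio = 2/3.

Sₙ = a(1 - rⁿ) / (1 - r)
S_12 = 23(1 - (2/3)^12) / (1 - (2/3))
S_12 = 23(1 - (4096/531441)) / (1/3)
S_12 = 12128935/177147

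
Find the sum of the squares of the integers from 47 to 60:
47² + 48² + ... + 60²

Use ∑_{k=1}^{n} k² = n(n+1)(2n+1)/6, then subtract the first 46 terms.
∑_{k=1}^{60} k² = 60×61×121/6 = 73810
∑_{k=1}^{46} k² = 46×47×93/6 = 33511
∑_{k=47}^{60} k² = 73810 - 33511 = 40299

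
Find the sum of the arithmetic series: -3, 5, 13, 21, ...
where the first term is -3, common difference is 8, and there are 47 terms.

Sₙ = n/2 × (first + last)
Last term = a + (n-1)d = -3 + (47-1)×8 = 365
S_47 = 47/2 × (-3 + 365)
S_47 = 47/2 × 362 = 8507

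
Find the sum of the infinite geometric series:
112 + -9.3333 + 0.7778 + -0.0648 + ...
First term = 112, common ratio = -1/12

For |r| < 1, S = a / (1 - r)
S = 112 / (1 - (-1/12))
S = 112 / (13/12)
S = 1344/13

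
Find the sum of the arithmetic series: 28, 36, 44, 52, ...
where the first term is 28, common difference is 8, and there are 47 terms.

Sₙ = n/2 × (first + last)
Last term = a + (n-1)d = 28 + (47-1)×8 = 396
S_47 = 47/2 × (28 + 396)
S_47 = 47/2 × 424 = 9964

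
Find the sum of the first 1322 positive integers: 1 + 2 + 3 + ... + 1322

Formula: ∑k = n(n+1)/2
= 1322×1323/2
= 1749006/2
= 874503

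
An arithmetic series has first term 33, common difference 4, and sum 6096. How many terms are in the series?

Using S = n/2 × [2a + (n-1)d]
6096 = n/2 × [2(33) + (n-1)(4)]
6096 = n/2 × [66 + 4n - 4]
12192 = n × [62 + 4n]
4n² + (62)n - 12192 = 0
Discriminant: Δ = (62)² - 4(4)(-12192) = 3844 + 195072 = 198916
√Δ = 446
n = [-(62) + √Δ] / (2·4) = (-62 + 446) / 8 = 384 / 8 = 48
(The negative root is discarded since n must be a positive integer.)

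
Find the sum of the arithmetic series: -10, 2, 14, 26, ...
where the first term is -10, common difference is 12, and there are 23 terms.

Sₙ = n/2 × (first + last)
Last term = a + (n-1)d = -10 + (23-1)×12 = 254
S_23 = 23/2 × (-10 + 254)
S_23 = 23/2 × 244 = 2806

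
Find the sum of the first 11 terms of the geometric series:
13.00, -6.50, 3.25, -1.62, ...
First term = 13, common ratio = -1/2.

Sₙ = a(1 - rⁿ) / (1 - r)
S_11 = 13(1 - (-1/2)^11) / (1 - (-1/2))
S_11 = 13(1 - (-1/2048)) / (3/2)
S_11 = 8879/1024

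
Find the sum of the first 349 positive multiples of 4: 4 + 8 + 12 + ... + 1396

Factor out 4: = 4(1 + 2 + ... + 349) = 4 × n(n+1)/2
= 4 × 349×350/2
= 4 × 61075
= 244300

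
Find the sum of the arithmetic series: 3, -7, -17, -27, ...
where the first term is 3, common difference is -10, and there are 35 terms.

Sₙ = n/2 × (first + last)
Last term = a + (n-1)d = 3 + (35-1)×(-10) = -337
S_35 = 35/2 × (3 + (-337))
S_35 = 35/2 × (-334) = -5845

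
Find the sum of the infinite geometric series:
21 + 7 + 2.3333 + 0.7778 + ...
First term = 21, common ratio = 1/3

For |r| < 1, S = a / (1 - r)
S = 21 / (1 - (1/3))
S = 21 / (2/3)
S = 63/2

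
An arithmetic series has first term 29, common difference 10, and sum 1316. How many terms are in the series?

Using S = n/2 × [2a + (n-1)d]
1316 = n/2 × [2(29) + (n-1)(10)]
1316 = n/2 × [58 + 10n - 10]
2632 = n × [48 + 10n]
10n² + (48)n - 2632 = 0
Discriminant: Δ = (48)² - 4(10)(-2632) = 2304 + 105280 = 107584
√Δ = 328
n = [-(48) + √Δ] / (2·10) = (-48 + 328) / 20 = 280 / 20 = 14
(The negative root is discarded since n must be a positive integer.)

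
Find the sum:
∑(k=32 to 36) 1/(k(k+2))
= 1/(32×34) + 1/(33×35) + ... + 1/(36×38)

Partial fractions: 1/(k(k+2)) = (1/2)[1/k - 1/(k+2)]
Telescoping leaves the first two and last two terms:
= (1/2)[1/32 + 1/33 - 1/37 - 1/38]
= 6095/1484736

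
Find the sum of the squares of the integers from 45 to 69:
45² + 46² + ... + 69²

Use ∑_{k=1}^{n} k² = n(n+1)(2n+1)/6, then subtract the first 44 terms.
∑_{k=1}^{69} k² = 69×70×139/6 = 111895
∑_{k=1}^{44} k² = 44×45×89/6 = 29370
∑_{k=45}^{69} k² = 111895 - 29370 = 82525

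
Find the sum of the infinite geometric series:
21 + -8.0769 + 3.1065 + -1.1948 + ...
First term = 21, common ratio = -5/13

For |r| < 1, S = a / (1 - r)
S = 21 / (1 - (-5/13))
S = 21 / (18/13)
S = 91/6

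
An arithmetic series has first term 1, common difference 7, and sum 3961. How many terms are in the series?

Using S = n/2 × [2a + (n-1)d]
3961 = n/2 × [2(1) + (n-1)(7)]
3961 = n/2 × [2 + 7n - 7]
7922 = n × [-5 + 7n]
7n² + (-5)n - 7922 = 0
Discriminant: Δ = (-5)² - 4(7)(-7922) = 25 + 221816 = 221841
√Δ = 471
n = [-(-5) + √Δ] / (2·7) = (5 + 471) / 14 = 476 / 14 = 34
(The negative root is discarded since n must be a positive integer.)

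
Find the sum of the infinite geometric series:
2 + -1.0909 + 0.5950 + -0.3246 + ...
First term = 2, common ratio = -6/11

For |r| < 1, S = a / (1 - r)
S = 2 / (1 - (-6/11))
S = 2 / (17/11)
S = 22/17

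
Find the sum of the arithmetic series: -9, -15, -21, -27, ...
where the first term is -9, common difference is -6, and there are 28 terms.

Sₙ = n/2 × (first + last)
Last term = a + (n-1)d = -9 + (28-1)×(-6) = -171
S_28 = 28/2 × (-9 + (-171))
S_28 = 28/2 × (-180) = -2520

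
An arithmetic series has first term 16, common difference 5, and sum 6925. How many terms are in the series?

Using S = n/2 × [2a + (n-1)d]
6925 = n/2 × [2(16) + (n-1)(5)]
6925 = n/2 × [32 + 5n - 5]
13850 = n × [27 + 5n]
5n² + (27)n - 13850 = 0
Discriminant: Δ = (27)² - 4(5)(-13850) = 729 + 277000 = 277729
√Δ = 527
n = [-(27) + √Δ] / (2·5) = (-27 + 527) / 10 = 500 / 10 = 50
(The negative root is discarded since n must be a positive integer.)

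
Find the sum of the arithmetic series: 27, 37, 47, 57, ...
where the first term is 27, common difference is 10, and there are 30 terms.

Sₙ = n/2 × (first + last)
Last term = a + (n-1)d = 27 + (30-1)×10 = 317
S_30 = 30/2 × (27 + 317)
S_30 = 30/2 × 344 = 5160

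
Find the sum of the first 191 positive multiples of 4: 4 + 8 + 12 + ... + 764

Factor out 4: = 4(1 + 2 + ... + 191) = 4 × n(n+1)/2
= 4 × 191×192/2
= 4 × 18336
= 73344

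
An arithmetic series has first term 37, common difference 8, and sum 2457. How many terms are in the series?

Using S = n/2 × [2a + (n-1)d]
2457 = n/2 × [2(37) + (n-1)(8)]
2457 = n/2 × [74 + 8n - 8]
4914 = n × [66 + 8n]
8n² + (66)n - 4914 = 0
Discriminant: Δ = (66)² - 4(8)(-4914) = 4356 + 157248 = 161604
√Δ = 402
n = [-(66) + √Δ] / (2·8) = (-66 + 402) / 16 = 336 / 16 = 21
(The negative root is discarded since n must be a positive integer.)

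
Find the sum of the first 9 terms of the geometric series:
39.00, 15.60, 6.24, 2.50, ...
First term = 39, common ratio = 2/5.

Sₙ = a(1 - rⁿ) / (1 - r)
S_9 = 39(1 - (2/5)^9) / (1 - (2/5))
S_9 = 39(1 - (512/1953125)) / (3/5)
S_9 = 25383969/390625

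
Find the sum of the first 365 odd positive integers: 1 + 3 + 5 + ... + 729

Sum of first n odd numbers = n²
= 365²
= 133225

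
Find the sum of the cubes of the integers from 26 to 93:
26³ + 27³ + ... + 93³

Use ∑_{k=1}^{n} k³ = [n(n+1)/2]², then subtract the first 25 terms.
∑_{k=1}^{93} k³ = [93×94/2]² = 4371² = 19105641
∑_{k=1}^{25} k³ = [25×26/2]² = 325² = 105625
∑_{k=26}^{93} k³ = 19105641 - 105625 = 19000016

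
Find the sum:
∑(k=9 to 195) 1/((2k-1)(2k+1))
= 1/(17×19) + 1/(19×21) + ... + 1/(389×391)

Partial fractions: 1/((2k-1)(2k+1)) = (1/2)[1/(2k-1) - 1/(2k+1)]
The series telescopes:
= (1/2)[1/17 - 1/391]
= 11/391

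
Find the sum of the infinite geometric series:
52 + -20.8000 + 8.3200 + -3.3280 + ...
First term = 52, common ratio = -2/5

For |r| < 1, S = a / (1 - r)
S = 52 / (1 - (-2/5))
S = 52 / (7/5)
S = 260/7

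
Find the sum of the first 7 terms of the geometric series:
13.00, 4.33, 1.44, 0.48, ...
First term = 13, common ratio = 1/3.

Sₙ = a(1 - rⁿ) / (1 - r)
S_7 = 13(1 - (1/3)^7) / (1 - (1/3))
S_7 = 13(1 - (1/2187)) / (2/3)
S_7 = 14209/729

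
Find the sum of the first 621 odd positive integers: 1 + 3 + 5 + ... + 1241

Sum of first n odd numbers = n²
= 621²
= 385641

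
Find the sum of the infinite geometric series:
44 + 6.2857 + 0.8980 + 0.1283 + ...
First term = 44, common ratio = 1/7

For |r| < 1, S = a / (1 - r)
S = 44 / (1 - (1/7))
S = 44 / (6/7)
S = 154/3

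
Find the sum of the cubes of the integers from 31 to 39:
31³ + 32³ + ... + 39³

Use ∑_{k=1}^{n} k³ = [n(n+1)/2]², then subtract the first 30 terms.
∑_{k=1}^{39} k³ = [39×40/2]² = 780² = 608400
∑_{k=1}^{30} k³ = [30×31/2]² = 465² = 216225
∑_{k=31}^{39} k³ = 608400 - 216225 = 392175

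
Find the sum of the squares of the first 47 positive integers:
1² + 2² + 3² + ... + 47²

Formula: ∑k² = n(n+1)(2n+1)/6
= 47×48×95/6
= 214320/6
= 35720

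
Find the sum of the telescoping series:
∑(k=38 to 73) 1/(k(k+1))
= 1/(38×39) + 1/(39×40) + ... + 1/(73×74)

Partial fractions: 1/(k(k+1)) = 1/k - 1/(k+1)
The series telescopes:
= (1/38 - 1/39) + (1/39 - 1/40) + ... + (1/73 - 1/74)
= 1/38 - 1/74
= 9/703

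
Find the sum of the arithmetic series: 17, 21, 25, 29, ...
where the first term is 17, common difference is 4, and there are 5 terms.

Sₙ = n/2 × (first + last)
Last term = a + (n-1)d = 17 + (5-1)×4 = 33
S_5 = 5/2 × (17 + 33)
S_5 = 5/2 × 50 = 125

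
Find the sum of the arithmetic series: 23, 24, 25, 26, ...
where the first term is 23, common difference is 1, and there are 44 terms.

Sₙ = n/2 × (first + last)
Last term = a + (n-1)d = 23 + (44-1)×1 = 66
S_44 = 44/2 × (23 + 66)
S_44 = 44/2 × 89 = 1958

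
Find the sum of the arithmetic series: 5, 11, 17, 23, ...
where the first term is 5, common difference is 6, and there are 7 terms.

Sₙ = n/2 × (first + last)
Last term = a + (n-1)d = 5 + (7-1)×6 = 41
S_7 = 7/2 × (5 + 41)
S_7 = 7/2 × 46 = 161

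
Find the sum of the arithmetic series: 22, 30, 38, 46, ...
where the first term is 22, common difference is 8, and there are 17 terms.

Sₙ = n/2 × (first + last)
Last term = a + (n-1)d = 22 + (17-1)×8 = 150
S_17 = 17/2 × (22 + 150)
S_17 = 17/2 × 172 = 1462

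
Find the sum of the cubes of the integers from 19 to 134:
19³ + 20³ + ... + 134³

Use ∑_{k=1}^{n} k³ = [n(n+1)/2]², then subtract the first 18 terms.
∑_{k=1}^{134} k³ = [134×135/2]² = 9045² = 81812025
∑_{k=1}^{18} k³ = [18×19/2]² = 171² = 29241
∑_{k=19}^{134} k³ = 81812025 - 29241 = 81782784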